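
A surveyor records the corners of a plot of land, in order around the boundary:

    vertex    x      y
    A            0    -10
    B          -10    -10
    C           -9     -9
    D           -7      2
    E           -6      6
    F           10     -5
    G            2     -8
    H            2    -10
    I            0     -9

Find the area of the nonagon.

166.5

A→B: (0)(-10) − (-10)(-10) = -100
B→C: (-10)(-9) − (-9)(-10) = 0
C→D: (-9)(2) − (-7)(-9) = -81
D→E: (-7)(6) − (-6)(2) = -30
E→F: (-6)(-5) − (10)(6) = -30
F→G: (10)(-8) − (2)(-5) = -70
G→H: (2)(-10) − (2)(-8) = -4
H→I: (2)(-9) − (0)(-10) = -18
I→A: (0)(-10) − (0)(-9) = 0
Σ = -333
Area = |Σ|/2 = 166.5.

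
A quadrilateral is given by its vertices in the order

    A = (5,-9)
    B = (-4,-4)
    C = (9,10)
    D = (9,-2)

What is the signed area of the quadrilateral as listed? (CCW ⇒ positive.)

-119.5

Apply Gauss's area formula: 2A = Σ (x_i·y_{i+1} − x_{i+1}·y_i), indices taken mod 4.
A→B: (5)(-4) − (-4)(-9) = -56
B→C: (-4)(10) − (9)(-4) = -4
C→D: (9)(-2) − (9)(10) = -108
D→A: (9)(-9) − (5)(-2) = -71
Σ = -239
Signed area = Σ/2 = -119.5 (negative ⇒ clockwise traversal).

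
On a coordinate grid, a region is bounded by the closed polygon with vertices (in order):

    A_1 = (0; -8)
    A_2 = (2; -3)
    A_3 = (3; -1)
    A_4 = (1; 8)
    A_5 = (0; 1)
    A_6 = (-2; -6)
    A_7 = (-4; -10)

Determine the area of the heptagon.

39.5

A_1→A_2: (0)(-3) − (2)(-8) = 16
A_2→A_3: (2)(-1) − (3)(-3) = 7
A_3→A_4: (3)(8) − (1)(-1) = 25
A_4→A_5: (1)(1) − (0)(8) = 1
A_5→A_6: (0)(-6) − (-2)(1) = 2
A_6→A_7: (-2)(-10) − (-4)(-6) = -4
A_7→A_1: (-4)(-8) − (0)(-10) = 32
Σ = 79
Area = |Σ|/2 = 39.5.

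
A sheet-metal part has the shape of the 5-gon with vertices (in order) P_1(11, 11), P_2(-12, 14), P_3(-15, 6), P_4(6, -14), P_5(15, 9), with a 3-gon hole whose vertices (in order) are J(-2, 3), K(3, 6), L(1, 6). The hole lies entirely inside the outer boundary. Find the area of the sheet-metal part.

461

Outer boundary:
Apply Gauss's area formula: 2A = Σ (x_i·y_{i+1} − x_{i+1}·y_i), indices taken mod 5.
Cross-terms: 286, 138, 174, 264, 66  ⇒  Σ = 928
Area = |Σ|/2 = 464.
Hole:
Σ = (-21) + (12) + (15) = 6
Area = |Σ|/2 = 3.
Net area = 464 − 3 = 461.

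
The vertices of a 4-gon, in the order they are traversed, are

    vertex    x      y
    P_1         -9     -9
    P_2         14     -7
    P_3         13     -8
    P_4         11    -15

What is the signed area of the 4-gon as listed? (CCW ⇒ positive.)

-86.5

Apply the surveyor's formula: 2A = Σ (x_i·y_{i+1} − x_{i+1}·y_i), indices taken mod 4.
P_1→P_2: (-9)(-7) − (14)(-9) = 189
P_2→P_3: (14)(-8) − (13)(-7) = -21
P_3→P_4: (13)(-15) − (11)(-8) = -107
P_4→P_1: (11)(-9) − (-9)(-15) = -234
Σ = -173
Signed area = Σ/2 = -86.5 (negative ⇒ clockwise traversal).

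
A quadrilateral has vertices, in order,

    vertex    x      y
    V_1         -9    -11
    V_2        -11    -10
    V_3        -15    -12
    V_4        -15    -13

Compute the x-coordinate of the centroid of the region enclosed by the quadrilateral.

-257/21

Apply the shoelace (surveyor's) formula. First the cross-terms c_i = x_i·y_{i+1} − x_{i+1}·y_i:
  -31, -18, 15, 48  ⇒  2A = 14, A = 7.
Then Σ (x_i + x_{i+1})·c_i = -514, so x̄ = -514 / (6·7) = -257/21.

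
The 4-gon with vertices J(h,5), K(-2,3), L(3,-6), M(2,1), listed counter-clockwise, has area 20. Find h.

The doubled signed area Σ (x_i y_{i+1} − x_{i+1} y_i) is linear in h.
With h=0 it equals 38; the coefficient of h is 2 (from the two edges through J).
So 2·h + 38 = 2·20 = 40 ⇒ h = 1.

1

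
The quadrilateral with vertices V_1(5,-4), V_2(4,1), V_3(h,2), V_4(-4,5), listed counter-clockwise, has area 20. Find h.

Write out the shoelace sum; only the two edges meeting at V_3 involve h:
2·Area = [(4·2 − h·1) + (h·5 − (-4)·2)] + 12
       = 4·h + 28 = 40
⇒ h = 3.

3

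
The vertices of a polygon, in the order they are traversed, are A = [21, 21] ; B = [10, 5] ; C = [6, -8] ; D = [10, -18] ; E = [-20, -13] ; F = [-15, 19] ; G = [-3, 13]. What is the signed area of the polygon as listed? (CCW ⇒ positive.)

-891

Apply the surveyor's formula: 2A = Σ (x_i·y_{i+1} − x_{i+1}·y_i), indices taken mod 7.
Σ = (-105) + (-110) + (-28) + (-490) + (-575) + (-138) + (-336) = -1782
Signed area = Σ/2 = -891 (negative ⇒ clockwise traversal).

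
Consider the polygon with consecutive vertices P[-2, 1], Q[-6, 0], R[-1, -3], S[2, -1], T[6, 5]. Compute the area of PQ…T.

Apply the surveyor's formula: 2A = Σ (x_i·y_{i+1} − x_{i+1}·y_i), indices taken mod 5.
P→Q: (-2)(0) − (-6)(1) = 6
Q→R: (-6)(-3) − (-1)(0) = 18
R→S: (-1)(-1) − (2)(-3) = 7
S→T: (2)(5) − (6)(-1) = 16
T→P: (6)(1) − (-2)(5) = 16
Σ = 63
Area = |Σ|/2 = 31.5.

31.5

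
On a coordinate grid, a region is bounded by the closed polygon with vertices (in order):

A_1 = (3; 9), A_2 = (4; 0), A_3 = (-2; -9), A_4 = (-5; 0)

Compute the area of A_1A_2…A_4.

81

Apply the shoelace (surveyor's) formula: 2A = Σ (x_i·y_{i+1} − x_{i+1}·y_i), indices taken mod 4.
Cross-terms: -36, -36, -45, -45  ⇒  Σ = -162
Area = |Σ|/2 = 81.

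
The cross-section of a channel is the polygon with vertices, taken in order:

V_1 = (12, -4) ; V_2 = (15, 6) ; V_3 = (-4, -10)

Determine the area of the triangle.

Apply Gauss's area formula: 2A = Σ (x_i·y_{i+1} − x_{i+1}·y_i), indices taken mod 3.
V_1→V_2: (12)(6) − (15)(-4) = 132
V_2→V_3: (15)(-10) − (-4)(6) = -126
V_3→V_1: (-4)(-4) − (12)(-10) = 136
Σ = 142
Area = |Σ|/2 = 71.

71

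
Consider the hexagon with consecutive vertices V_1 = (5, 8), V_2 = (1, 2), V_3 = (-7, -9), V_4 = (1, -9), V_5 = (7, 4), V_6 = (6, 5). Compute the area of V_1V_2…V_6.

90

Apply the shoelace formula: 2A = Σ (x_i·y_{i+1} − x_{i+1}·y_i), indices taken mod 6.
Σ = (2) + (5) + (72) + (67) + (11) + (23) = 180
Area = |Σ|/2 = 90.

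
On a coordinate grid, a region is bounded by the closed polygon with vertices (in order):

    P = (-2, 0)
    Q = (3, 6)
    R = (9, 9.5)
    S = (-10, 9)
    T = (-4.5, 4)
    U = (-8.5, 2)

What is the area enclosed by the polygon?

84

Apply the shoelace (surveyor's) formula: 2A = Σ (x_i·y_{i+1} − x_{i+1}·y_i), indices taken mod 6.
Cross-terms: -12, -25.5, 176, 0.5, 25, 4  ⇒  Σ = 168
Area = |Σ|/2 = 84.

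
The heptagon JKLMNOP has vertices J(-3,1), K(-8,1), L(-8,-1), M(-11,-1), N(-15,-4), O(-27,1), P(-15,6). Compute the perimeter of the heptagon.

|JK| = √((-5)² + (0)²) = √25 = 5
|KL| = √((0)² + (-2)²) = √4 = 2
|LM| = √((-3)² + (0)²) = √9 = 3
|MN| = √((-4)² + (-3)²) = √25 = 5
|NO| = √((-12)² + (5)²) = √169 = 13
|OP| = √((12)² + (5)²) = √169 = 13
|PJ| = √((12)² + (-5)²) = √169 = 13
Perimeter = 5 + 2 + 3 + 5 + 13 + 13 + 13 = 54.

54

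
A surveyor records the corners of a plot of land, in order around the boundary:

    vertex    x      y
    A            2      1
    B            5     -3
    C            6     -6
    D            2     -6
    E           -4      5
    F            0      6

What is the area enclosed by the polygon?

Cross-terms: -11, -12, -24, -14, -24, -12  ⇒  Σ = -97
Area = |Σ|/2 = 48.5.

48.5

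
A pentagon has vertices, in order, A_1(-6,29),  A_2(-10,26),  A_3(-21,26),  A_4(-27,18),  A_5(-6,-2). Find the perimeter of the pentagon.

86

|A_1A_2| = √((-4)² + (-3)²) = √25 = 5
|A_2A_3| = √((-11)² + (0)²) = √121 = 11
|A_3A_4| = √((-6)² + (-8)²) = √100 = 10
|A_4A_5| = √((21)² + (-20)²) = √841 = 29
|A_5A_1| = √((0)² + (31)²) = √961 = 31
Perimeter = 5 + 11 + 10 + 29 + 31 = 86.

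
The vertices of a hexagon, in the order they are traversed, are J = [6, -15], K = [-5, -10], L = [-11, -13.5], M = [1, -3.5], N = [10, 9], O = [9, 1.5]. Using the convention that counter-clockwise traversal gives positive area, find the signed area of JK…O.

Σ = (-135) + (-42.5) + (52) + (44) + (-66) + (-144) = -291.5
Signed area = Σ/2 = -145.75 (negative ⇒ clockwise traversal).

-145.75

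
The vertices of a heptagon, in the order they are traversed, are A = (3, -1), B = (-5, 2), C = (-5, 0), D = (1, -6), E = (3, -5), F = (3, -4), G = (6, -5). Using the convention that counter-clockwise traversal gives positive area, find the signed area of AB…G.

37.5

Σ = (1) + (10) + (30) + (13) + (3) + (9) + (9) = 75
Signed area = Σ/2 = 37.5 (positive ⇒ counter-clockwise traversal).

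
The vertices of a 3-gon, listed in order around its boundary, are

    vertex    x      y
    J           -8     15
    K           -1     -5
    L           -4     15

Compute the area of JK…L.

J→K: (-8)(-5) − (-1)(15) = 55
K→L: (-1)(15) − (-4)(-5) = -35
L→J: (-4)(15) − (-8)(15) = 60
Σ = 80
Area = |Σ|/2 = 40.

40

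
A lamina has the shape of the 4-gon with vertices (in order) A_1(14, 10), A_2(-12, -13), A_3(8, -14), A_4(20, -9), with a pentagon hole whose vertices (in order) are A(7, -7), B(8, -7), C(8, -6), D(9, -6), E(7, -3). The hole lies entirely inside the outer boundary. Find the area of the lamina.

Outer boundary:
Apply the shoelace formula: 2A = Σ (x_i·y_{i+1} − x_{i+1}·y_i), indices taken mod 4.
Σ = (-62) + (272) + (208) + (326) = 744
Area = |Σ|/2 = 372.
Hole:
Σ = (7) + (8) + (6) + (15) + (-28) = 8
Area = |Σ|/2 = 4.
Net area = 372 − 4 = 368.

368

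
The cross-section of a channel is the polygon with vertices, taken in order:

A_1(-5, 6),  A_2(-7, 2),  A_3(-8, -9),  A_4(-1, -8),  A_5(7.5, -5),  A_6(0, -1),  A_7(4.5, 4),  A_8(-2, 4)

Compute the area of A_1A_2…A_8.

Apply the shoelace formula: 2A = Σ (x_i·y_{i+1} − x_{i+1}·y_i), indices taken mod 8.
Cross-terms: 32, 79, 55, 65, -7.5, 4.5, 26, 8  ⇒  Σ = 262
Area = |Σ|/2 = 131.

131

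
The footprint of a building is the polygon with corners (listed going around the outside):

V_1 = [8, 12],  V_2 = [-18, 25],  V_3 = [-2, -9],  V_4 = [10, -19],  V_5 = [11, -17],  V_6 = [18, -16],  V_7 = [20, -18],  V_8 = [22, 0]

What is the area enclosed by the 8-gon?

790.5

Apply the shoelace formula: 2A = Σ (x_i·y_{i+1} − x_{i+1}·y_i), indices taken mod 8.
Cross-terms: 416, 212, 128, 39, 130, -4, 396, 264  ⇒  Σ = 1581
Area = |Σ|/2 = 790.5.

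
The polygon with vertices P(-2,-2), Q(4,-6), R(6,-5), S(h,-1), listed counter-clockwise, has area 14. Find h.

The doubled signed area Σ (x_i y_{i+1} − x_{i+1} y_i) is linear in h.
With h=0 it equals 28; the coefficient of h is 3 (from the two edges through S).
So 3·h + 28 = 2·14 = 28 ⇒ h = 0.

0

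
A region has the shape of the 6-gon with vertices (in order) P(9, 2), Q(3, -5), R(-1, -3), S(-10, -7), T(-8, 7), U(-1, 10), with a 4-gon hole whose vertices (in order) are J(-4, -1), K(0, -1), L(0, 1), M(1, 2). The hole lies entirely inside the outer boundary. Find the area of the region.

Outer boundary:
Cross-terms: -51, -14, -23, -126, -73, -92  ⇒  Σ = -379
Area = |Σ|/2 = 189.5.
Hole:
Apply the shoelace formula: 2A = Σ (x_i·y_{i+1} − x_{i+1}·y_i), indices taken mod 4.
Σ = (4) + (0) + (-1) + (7) = 10
Area = |Σ|/2 = 5.
Net area = 189.5 − 5 = 184.5.

184.5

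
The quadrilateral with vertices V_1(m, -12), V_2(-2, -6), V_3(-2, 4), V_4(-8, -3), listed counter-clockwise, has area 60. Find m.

-10

Write out the shoelace sum; only the two edges meeting at V_1 involve m:
2·Area = [((-8)·(-12) − m·(-3)) + (m·(-6) − (-2)·(-12))] + 18
       = -3·m + 90 = 120
⇒ m = -10.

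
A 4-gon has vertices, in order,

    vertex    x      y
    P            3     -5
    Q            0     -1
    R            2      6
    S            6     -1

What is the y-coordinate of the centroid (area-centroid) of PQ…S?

Apply Gauss's area formula. First the cross-terms c_i = x_i·y_{i+1} − x_{i+1}·y_i:
  -3, 2, -38, -27  ⇒  2A = -66, A = -33.
Then Σ (y_i + y_{i+1})·c_i = 0, so ȳ = 0 / (6·(-33)) = 0.

0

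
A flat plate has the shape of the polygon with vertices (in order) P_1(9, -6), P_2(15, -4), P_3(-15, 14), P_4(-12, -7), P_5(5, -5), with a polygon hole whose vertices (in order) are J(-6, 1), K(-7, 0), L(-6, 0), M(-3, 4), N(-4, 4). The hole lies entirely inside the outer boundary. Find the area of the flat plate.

290

Outer boundary:
Cross-terms: 54, 150, 273, 95, 15  ⇒  Σ = 587
Area = |Σ|/2 = 293.5.
Hole:
Σ = (7) + (0) + (-24) + (4) + (20) = 7
Area = |Σ|/2 = 3.5.
Net area = 293.5 − 3.5 = 290.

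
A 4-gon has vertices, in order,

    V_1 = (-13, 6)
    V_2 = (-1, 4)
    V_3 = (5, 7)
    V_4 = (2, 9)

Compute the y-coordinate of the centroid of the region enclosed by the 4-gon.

Apply the shoelace formula. First the cross-terms c_i = x_i·y_{i+1} − x_{i+1}·y_i:
  -46, -27, 31, 129  ⇒  2A = 87, A = 43.5.
Then Σ (y_i + y_{i+1})·c_i = 1674, so ȳ = 1674 / (6·43.5) = 186/29.

186/29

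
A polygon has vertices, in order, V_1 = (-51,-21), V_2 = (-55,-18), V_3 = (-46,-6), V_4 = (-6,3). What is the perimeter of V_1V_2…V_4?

|V_1V_2| = √((-4)² + (3)²) = √25 = 5
|V_2V_3| = √((9)² + (12)²) = √225 = 15
|V_3V_4| = √((40)² + (9)²) = √1681 = 41
|V_4V_1| = √((-45)² + (-24)²) = √2601 = 51
Perimeter = 5 + 15 + 41 + 51 = 112.

112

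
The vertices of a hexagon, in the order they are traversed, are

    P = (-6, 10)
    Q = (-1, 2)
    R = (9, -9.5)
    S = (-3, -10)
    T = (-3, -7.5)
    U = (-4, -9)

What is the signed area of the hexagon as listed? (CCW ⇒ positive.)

Cross-terms: -2, -8.5, -118.5, -7.5, -3, -94  ⇒  Σ = -233.5
Signed area = Σ/2 = -116.75 (negative ⇒ clockwise traversal).

-116.75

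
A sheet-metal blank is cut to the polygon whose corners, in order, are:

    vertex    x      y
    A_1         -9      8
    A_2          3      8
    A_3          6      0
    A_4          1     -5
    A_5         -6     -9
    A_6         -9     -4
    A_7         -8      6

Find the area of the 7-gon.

183

Σ = (-96) + (-48) + (-30) + (-39) + (-57) + (-86) + (-10) = -366
Area = |Σ|/2 = 183.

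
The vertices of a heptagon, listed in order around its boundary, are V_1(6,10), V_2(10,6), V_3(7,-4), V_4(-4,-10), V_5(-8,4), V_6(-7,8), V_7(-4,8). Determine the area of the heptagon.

Σ = (-64) + (-82) + (-86) + (-96) + (-36) + (-24) + (-88) = -476
Area = |Σ|/2 = 238.

238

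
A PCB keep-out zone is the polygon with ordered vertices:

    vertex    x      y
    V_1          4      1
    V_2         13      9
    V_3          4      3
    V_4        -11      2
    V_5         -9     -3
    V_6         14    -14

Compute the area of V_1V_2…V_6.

Apply the shoelace formula: 2A = Σ (x_i·y_{i+1} − x_{i+1}·y_i), indices taken mod 6.
Σ = (23) + (3) + (41) + (51) + (168) + (70) = 356
Area = |Σ|/2 = 178.

178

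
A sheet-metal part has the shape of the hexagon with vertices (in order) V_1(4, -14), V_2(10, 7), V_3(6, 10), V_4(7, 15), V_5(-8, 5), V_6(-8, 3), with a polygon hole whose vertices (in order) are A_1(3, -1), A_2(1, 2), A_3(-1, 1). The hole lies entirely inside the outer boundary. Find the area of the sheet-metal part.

Outer boundary:
Apply the surveyor's formula: 2A = Σ (x_i·y_{i+1} − x_{i+1}·y_i), indices taken mod 6.
Cross-terms: 168, 58, 20, 155, 16, 100  ⇒  Σ = 517
Area = |Σ|/2 = 258.5.
Hole:
Σ = (7) + (3) + (-2) = 8
Area = |Σ|/2 = 4.
Net area = 258.5 − 4 = 254.5.

254.5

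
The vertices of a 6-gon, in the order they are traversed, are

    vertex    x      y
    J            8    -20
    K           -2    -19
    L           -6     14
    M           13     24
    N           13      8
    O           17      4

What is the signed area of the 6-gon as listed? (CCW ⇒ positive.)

-662

Apply the surveyor's formula: 2A = Σ (x_i·y_{i+1} − x_{i+1}·y_i), indices taken mod 6.
Cross-terms: -192, -142, -326, -208, -84, -372  ⇒  Σ = -1324
Signed area = Σ/2 = -662 (negative ⇒ clockwise traversal).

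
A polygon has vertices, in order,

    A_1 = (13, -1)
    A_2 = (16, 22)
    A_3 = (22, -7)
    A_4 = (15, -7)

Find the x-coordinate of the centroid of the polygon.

4525/267

Apply Gauss's area formula. First the cross-terms c_i = x_i·y_{i+1} − x_{i+1}·y_i:
  302, -596, -49, 76  ⇒  2A = -267, A = -133.5.
Then Σ (x_i + x_{i+1})·c_i = -13575, so x̄ = -13575 / (6·(-133.5)) = 4525/267.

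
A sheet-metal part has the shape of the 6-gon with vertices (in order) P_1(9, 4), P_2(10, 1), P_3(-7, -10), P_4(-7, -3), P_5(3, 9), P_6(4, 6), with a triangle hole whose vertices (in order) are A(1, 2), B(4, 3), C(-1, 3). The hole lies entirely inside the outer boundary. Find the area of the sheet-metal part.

139

Outer boundary:
Apply Gauss's area formula: 2A = Σ (x_i·y_{i+1} − x_{i+1}·y_i), indices taken mod 6.
Σ = (-31) + (-93) + (-49) + (-54) + (-18) + (-38) = -283
Area = |Σ|/2 = 141.5.
Hole:
Apply the shoelace formula: 2A = Σ (x_i·y_{i+1} − x_{i+1}·y_i), indices taken mod 3.
Σ = (-5) + (15) + (-5) = 5
Area = |Σ|/2 = 2.5.
Net area = 141.5 − 2.5 = 139.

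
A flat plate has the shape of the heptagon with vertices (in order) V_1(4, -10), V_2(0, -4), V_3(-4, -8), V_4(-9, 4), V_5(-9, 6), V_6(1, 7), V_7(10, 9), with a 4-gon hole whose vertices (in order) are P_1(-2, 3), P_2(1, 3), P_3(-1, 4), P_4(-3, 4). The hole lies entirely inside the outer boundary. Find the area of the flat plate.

199.5

Outer boundary:
Cross-terms: -16, -16, -88, -18, -69, -61, -136  ⇒  Σ = -404
Area = |Σ|/2 = 202.
Hole:
P_1→P_2: (-2)(3) − (1)(3) = -9
P_2→P_3: (1)(4) − (-1)(3) = 7
P_3→P_4: (-1)(4) − (-3)(4) = 8
P_4→P_1: (-3)(3) − (-2)(4) = -1
Σ = 5
Area = |Σ|/2 = 2.5.
Net area = 202 − 2.5 = 199.5.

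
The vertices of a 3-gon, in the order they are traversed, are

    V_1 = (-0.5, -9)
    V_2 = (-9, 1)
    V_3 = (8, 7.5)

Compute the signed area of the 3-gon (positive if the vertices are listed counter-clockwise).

V_1→V_2: (-0.5)(1) − (-9)(-9) = -81.5
V_2→V_3: (-9)(7.5) − (8)(1) = -75.5
V_3→V_1: (8)(-9) − (-0.5)(7.5) = -68.25
Σ = -225.25
Signed area = Σ/2 = -112.625 (negative ⇒ clockwise traversal).

-112.625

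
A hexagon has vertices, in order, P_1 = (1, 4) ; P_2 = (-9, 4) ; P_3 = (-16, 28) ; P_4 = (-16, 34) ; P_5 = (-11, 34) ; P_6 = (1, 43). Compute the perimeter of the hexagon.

100

|P_1P_2| = √((-10)² + (0)²) = √100 = 10
|P_2P_3| = √((-7)² + (24)²) = √625 = 25
|P_3P_4| = √((0)² + (6)²) = √36 = 6
|P_4P_5| = √((5)² + (0)²) = √25 = 5
|P_5P_6| = √((12)² + (9)²) = √225 = 15
|P_6P_1| = √((0)² + (-39)²) = √1521 = 39
Perimeter = 10 + 25 + 6 + 5 + 15 + 39 = 100.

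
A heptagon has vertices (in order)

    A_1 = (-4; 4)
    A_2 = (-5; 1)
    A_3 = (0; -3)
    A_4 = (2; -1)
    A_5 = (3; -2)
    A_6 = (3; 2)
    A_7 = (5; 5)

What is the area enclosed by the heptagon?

46.5

Cross-terms: 16, 15, 6, -1, 12, 5, 40  ⇒  Σ = 93
Area = |Σ|/2 = 46.5.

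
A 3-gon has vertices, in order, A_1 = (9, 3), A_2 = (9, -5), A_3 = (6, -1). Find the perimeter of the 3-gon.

|A_1A_2| = √((0)² + (-8)²) = √64 = 8
|A_2A_3| = √((-3)² + (4)²) = √25 = 5
|A_3A_1| = √((3)² + (4)²) = √25 = 5
Perimeter = 8 + 5 + 5 = 18.

18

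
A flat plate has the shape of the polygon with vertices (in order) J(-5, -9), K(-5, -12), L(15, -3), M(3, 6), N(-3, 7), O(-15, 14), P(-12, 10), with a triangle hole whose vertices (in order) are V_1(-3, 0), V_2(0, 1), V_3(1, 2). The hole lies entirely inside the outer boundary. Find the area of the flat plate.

Outer boundary:
J→K: (-5)(-12) − (-5)(-9) = 15
K→L: (-5)(-3) − (15)(-12) = 195
L→M: (15)(6) − (3)(-3) = 99
M→N: (3)(7) − (-3)(6) = 39
N→O: (-3)(14) − (-15)(7) = 63
O→P: (-15)(10) − (-12)(14) = 18
P→J: (-12)(-9) − (-5)(10) = 158
Σ = 587
Area = |Σ|/2 = 293.5.
Hole:
Σ = (-3) + (-1) + (6) = 2
Area = |Σ|/2 = 1.
Net area = 293.5 − 1 = 292.5.

292.5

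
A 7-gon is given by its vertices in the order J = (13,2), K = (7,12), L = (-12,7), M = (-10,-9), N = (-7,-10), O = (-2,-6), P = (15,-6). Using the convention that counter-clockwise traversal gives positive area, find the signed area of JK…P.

Cross-terms: 142, 193, 178, 37, 22, 102, 108  ⇒  Σ = 782
Signed area = Σ/2 = 391 (positive ⇒ counter-clockwise traversal).

391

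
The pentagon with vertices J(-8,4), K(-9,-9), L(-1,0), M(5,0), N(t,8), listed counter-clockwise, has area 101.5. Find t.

Write out the shoelace sum; only the two edges meeting at N involve t:
2·Area = [(5·8 − t·0) + (t·4 − (-8)·8)] + 99
       = 4·t + 203 = 203
⇒ t = 0.

0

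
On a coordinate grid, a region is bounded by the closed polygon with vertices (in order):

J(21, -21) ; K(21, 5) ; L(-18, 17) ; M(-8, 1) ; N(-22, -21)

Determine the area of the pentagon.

Σ = (546) + (447) + (118) + (190) + (903) = 2204
Area = |Σ|/2 = 1102.

1102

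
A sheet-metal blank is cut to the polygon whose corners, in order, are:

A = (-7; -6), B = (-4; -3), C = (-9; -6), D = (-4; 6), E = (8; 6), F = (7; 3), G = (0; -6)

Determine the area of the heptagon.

Apply the surveyor's formula: 2A = Σ (x_i·y_{i+1} − x_{i+1}·y_i), indices taken mod 7.
Cross-terms: -3, -3, -78, -72, -18, -42, -42  ⇒  Σ = -258
Area = |Σ|/2 = 129.

129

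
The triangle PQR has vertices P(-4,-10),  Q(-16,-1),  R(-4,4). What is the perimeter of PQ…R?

|PQ| = √((-12)² + (9)²) = √225 = 15
|QR| = √((12)² + (5)²) = √169 = 13
|RP| = √((0)² + (-14)²) = √196 = 14
Perimeter = 15 + 13 + 14 = 42.

42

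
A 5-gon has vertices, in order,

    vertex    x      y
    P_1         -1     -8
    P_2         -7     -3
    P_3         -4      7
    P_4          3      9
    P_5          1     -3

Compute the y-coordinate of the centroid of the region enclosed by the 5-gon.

Apply the surveyor's formula. First the cross-terms c_i = x_i·y_{i+1} − x_{i+1}·y_i:
  -53, -61, -57, -18, -11  ⇒  2A = -200, A = -100.
Then Σ (y_i + y_{i+1})·c_i = -560, so ȳ = -560 / (6·(-100)) = 14/15.

14/15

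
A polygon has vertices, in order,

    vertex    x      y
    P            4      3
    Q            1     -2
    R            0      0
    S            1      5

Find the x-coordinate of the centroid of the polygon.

Apply the shoelace (surveyor's) formula. First the cross-terms c_i = x_i·y_{i+1} − x_{i+1}·y_i:
  -11, 0, 0, -17  ⇒  2A = -28, A = -14.
Then Σ (x_i + x_{i+1})·c_i = -140, so x̄ = -140 / (6·(-14)) = 5/3.

5/3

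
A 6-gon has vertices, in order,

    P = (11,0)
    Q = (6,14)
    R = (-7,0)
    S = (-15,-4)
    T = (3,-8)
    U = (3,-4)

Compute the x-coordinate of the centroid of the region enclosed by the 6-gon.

Apply the shoelace (surveyor's) formula. First the cross-terms c_i = x_i·y_{i+1} − x_{i+1}·y_i:
  154, 98, 28, 132, 12, 44  ⇒  2A = 468, A = 234.
Then Σ (x_i + x_{i+1})·c_i = 1008, so x̄ = 1008 / (6·234) = 28/39.

28/39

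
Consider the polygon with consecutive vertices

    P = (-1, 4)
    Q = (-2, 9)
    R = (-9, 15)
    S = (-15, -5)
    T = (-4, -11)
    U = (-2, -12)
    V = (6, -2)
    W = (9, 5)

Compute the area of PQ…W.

Apply the shoelace (surveyor's) formula: 2A = Σ (x_i·y_{i+1} − x_{i+1}·y_i), indices taken mod 8.
P→Q: (-1)(9) − (-2)(4) = -1
Q→R: (-2)(15) − (-9)(9) = 51
R→S: (-9)(-5) − (-15)(15) = 270
S→T: (-15)(-11) − (-4)(-5) = 145
T→U: (-4)(-12) − (-2)(-11) = 26
U→V: (-2)(-2) − (6)(-12) = 76
V→W: (6)(5) − (9)(-2) = 48
W→P: (9)(4) − (-1)(5) = 41
Σ = 656
Area = |Σ|/2 = 328.

328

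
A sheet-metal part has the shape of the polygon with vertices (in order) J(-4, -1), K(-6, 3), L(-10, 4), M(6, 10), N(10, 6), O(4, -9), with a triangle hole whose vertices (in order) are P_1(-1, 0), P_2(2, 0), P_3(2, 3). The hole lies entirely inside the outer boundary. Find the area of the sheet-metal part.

172.5

Outer boundary:
Cross-terms: -18, 6, -124, -64, -114, -40  ⇒  Σ = -354
Area = |Σ|/2 = 177.
Hole:
Σ = (0) + (6) + (3) = 9
Area = |Σ|/2 = 4.5.
Net area = 177 − 4.5 = 172.5.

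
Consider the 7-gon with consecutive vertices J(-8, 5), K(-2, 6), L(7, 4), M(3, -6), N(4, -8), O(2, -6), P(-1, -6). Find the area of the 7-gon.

Cross-terms: -38, -50, -54, 0, -8, -18, -53  ⇒  Σ = -221
Area = |Σ|/2 = 110.5.

110.5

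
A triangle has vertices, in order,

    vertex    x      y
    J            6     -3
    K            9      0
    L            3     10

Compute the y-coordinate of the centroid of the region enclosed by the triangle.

7/3

Apply Gauss's area formula. First the cross-terms c_i = x_i·y_{i+1} − x_{i+1}·y_i:
  27, 90, -69  ⇒  2A = 48, A = 24.
Then Σ (y_i + y_{i+1})·c_i = 336, so ȳ = 336 / (6·24) = 7/3.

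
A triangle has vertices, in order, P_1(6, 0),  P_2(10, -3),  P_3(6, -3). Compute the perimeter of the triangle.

12

|P_1P_2| = √((4)² + (-3)²) = √25 = 5
|P_2P_3| = √((-4)² + (0)²) = √16 = 4
|P_3P_1| = √((0)² + (3)²) = √9 = 3
Perimeter = 5 + 4 + 3 = 12.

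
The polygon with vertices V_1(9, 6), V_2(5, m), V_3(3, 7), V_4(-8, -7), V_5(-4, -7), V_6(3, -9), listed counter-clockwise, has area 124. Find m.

Write out the shoelace sum; only the two edges meeting at V_2 involve m:
2·Area = [(9·m − 5·6) + (5·7 − 3·m)] + 219
       = 6·m + 224 = 248
⇒ m = 4.

4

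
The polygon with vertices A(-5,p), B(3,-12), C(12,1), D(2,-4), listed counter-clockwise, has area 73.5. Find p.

-10

The doubled signed area Σ (x_i y_{i+1} − x_{i+1} y_i) is linear in p.
With p=0 it equals 137; the coefficient of p is -1 (from the two edges through A).
So -1·p + 137 = 2·73.5 = 147 ⇒ p = -10.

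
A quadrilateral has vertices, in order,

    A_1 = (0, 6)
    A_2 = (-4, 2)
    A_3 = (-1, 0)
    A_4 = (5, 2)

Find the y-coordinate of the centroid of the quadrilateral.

Apply the surveyor's formula. First the cross-terms c_i = x_i·y_{i+1} − x_{i+1}·y_i:
  24, 2, -2, 30  ⇒  2A = 54, A = 27.
Then Σ (y_i + y_{i+1})·c_i = 432, so ȳ = 432 / (6·27) = 8/3.

8/3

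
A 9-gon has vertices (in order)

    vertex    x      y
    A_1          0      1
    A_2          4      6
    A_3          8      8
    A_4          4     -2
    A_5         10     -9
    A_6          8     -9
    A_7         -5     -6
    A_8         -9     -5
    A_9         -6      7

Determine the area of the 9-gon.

161.5

Apply the surveyor's formula: 2A = Σ (x_i·y_{i+1} − x_{i+1}·y_i), indices taken mod 9.
A_1→A_2: (0)(6) − (4)(1) = -4
A_2→A_3: (4)(8) − (8)(6) = -16
A_3→A_4: (8)(-2) − (4)(8) = -48
A_4→A_5: (4)(-9) − (10)(-2) = -16
A_5→A_6: (10)(-9) − (8)(-9) = -18
A_6→A_7: (8)(-6) − (-5)(-9) = -93
A_7→A_8: (-5)(-5) − (-9)(-6) = -29
A_8→A_9: (-9)(7) − (-6)(-5) = -93
A_9→A_1: (-6)(1) − (0)(7) = -6
Σ = -323
Area = |Σ|/2 = 161.5.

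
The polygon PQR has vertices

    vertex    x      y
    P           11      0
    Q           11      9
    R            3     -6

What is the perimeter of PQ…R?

36

|PQ| = √((0)² + (9)²) = √81 = 9
|QR| = √((-8)² + (-15)²) = √289 = 17
|RP| = √((8)² + (6)²) = √100 = 10
Perimeter = 9 + 17 + 10 = 36.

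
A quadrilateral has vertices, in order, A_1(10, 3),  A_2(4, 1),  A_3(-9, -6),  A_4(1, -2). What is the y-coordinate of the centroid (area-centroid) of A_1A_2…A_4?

Apply the shoelace (surveyor's) formula. First the cross-terms c_i = x_i·y_{i+1} − x_{i+1}·y_i:
  -2, -15, 24, 23  ⇒  2A = 30, A = 15.
Then Σ (y_i + y_{i+1})·c_i = -102, so ȳ = -102 / (6·15) = -17/15.

-17/15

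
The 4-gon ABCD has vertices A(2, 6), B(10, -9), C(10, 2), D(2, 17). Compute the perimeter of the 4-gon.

56

|AB| = √((8)² + (-15)²) = √289 = 17
|BC| = √((0)² + (11)²) = √121 = 11
|CD| = √((-8)² + (15)²) = √289 = 17
|DA| = √((0)² + (-11)²) = √121 = 11
Perimeter = 17 + 11 + 17 + 11 = 56.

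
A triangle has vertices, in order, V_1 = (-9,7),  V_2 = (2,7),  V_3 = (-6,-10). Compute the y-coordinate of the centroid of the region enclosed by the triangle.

4/3

Apply the shoelace (surveyor's) formula. First the cross-terms c_i = x_i·y_{i+1} − x_{i+1}·y_i:
  -77, 22, -132  ⇒  2A = -187, A = -93.5.
Then Σ (y_i + y_{i+1})·c_i = -748, so ȳ = -748 / (6·(-93.5)) = 4/3.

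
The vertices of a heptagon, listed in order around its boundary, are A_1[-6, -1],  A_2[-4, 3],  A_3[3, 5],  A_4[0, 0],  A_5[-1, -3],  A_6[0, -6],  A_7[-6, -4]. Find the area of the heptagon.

Apply Gauss's area formula: 2A = Σ (x_i·y_{i+1} − x_{i+1}·y_i), indices taken mod 7.
A_1→A_2: (-6)(3) − (-4)(-1) = -22
A_2→A_3: (-4)(5) − (3)(3) = -29
A_3→A_4: (3)(0) − (0)(5) = 0
A_4→A_5: (0)(-3) − (-1)(0) = 0
A_5→A_6: (-1)(-6) − (0)(-3) = 6
A_6→A_7: (0)(-4) − (-6)(-6) = -36
A_7→A_1: (-6)(-1) − (-6)(-4) = -18
Σ = -99
Area = |Σ|/2 = 49.5.

49.5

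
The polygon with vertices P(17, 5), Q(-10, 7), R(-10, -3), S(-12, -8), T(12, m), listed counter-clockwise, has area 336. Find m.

Write out the shoelace sum; only the two edges meeting at T involve m:
2·Area = [((-12)·m − 12·(-8)) + (12·5 − 17·m)] + 313
       = -29·m + 469 = 672
⇒ m = -7.

-7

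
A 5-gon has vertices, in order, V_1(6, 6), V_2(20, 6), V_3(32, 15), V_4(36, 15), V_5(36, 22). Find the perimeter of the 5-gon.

74

|V_1V_2| = √((14)² + (0)²) = √196 = 14
|V_2V_3| = √((12)² + (9)²) = √225 = 15
|V_3V_4| = √((4)² + (0)²) = √16 = 4
|V_4V_5| = √((0)² + (7)²) = √49 = 7
|V_5V_1| = √((-30)² + (-16)²) = √1156 = 34
Perimeter = 14 + 15 + 4 + 7 + 34 = 74.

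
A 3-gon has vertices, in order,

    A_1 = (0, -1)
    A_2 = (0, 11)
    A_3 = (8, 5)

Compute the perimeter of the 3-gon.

32

|A_1A_2| = √((0)² + (12)²) = √144 = 12
|A_2A_3| = √((8)² + (-6)²) = √100 = 10
|A_3A_1| = √((-8)² + (-6)²) = √100 = 10
Perimeter = 12 + 10 + 10 = 32.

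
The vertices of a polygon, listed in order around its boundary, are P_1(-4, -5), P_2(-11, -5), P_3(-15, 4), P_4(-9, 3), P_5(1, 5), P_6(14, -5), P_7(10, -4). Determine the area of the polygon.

179

Apply the shoelace (surveyor's) formula: 2A = Σ (x_i·y_{i+1} − x_{i+1}·y_i), indices taken mod 7.
Cross-terms: -35, -119, -9, -48, -75, -6, -66  ⇒  Σ = -358
Area = |Σ|/2 = 179.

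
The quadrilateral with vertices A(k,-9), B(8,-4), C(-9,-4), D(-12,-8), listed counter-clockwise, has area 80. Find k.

6

Write out the shoelace sum; only the two edges meeting at A involve k:
2·Area = [((-12)·(-9) − k·(-8)) + (k·(-4) − 8·(-9))] + -44
       = 4·k + 136 = 160
⇒ k = 6.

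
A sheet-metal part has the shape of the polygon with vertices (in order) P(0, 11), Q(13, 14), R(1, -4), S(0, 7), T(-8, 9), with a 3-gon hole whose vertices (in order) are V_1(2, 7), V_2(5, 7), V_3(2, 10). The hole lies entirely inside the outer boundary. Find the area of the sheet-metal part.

Outer boundary:
Apply Gauss's area formula: 2A = Σ (x_i·y_{i+1} − x_{i+1}·y_i), indices taken mod 5.
Σ = (-143) + (-66) + (7) + (56) + (-88) = -234
Area = |Σ|/2 = 117.
Hole:
V_1→V_2: (2)(7) − (5)(7) = -21
V_2→V_3: (5)(10) − (2)(7) = 36
V_3→V_1: (2)(7) − (2)(10) = -6
Σ = 9
Area = |Σ|/2 = 4.5.
Net area = 117 − 4.5 = 112.5.

112.5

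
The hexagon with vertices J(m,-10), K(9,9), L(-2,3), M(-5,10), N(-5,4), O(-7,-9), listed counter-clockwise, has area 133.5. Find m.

The doubled signed area Σ (x_i y_{i+1} − x_{i+1} y_i) is linear in m.
With m=0 it equals 303; the coefficient of m is 18 (from the two edges through J).
So 18·m + 303 = 2·133.5 = 267 ⇒ m = -2.

-2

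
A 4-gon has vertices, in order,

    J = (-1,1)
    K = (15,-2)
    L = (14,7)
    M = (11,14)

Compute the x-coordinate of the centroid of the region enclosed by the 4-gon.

Apply the surveyor's formula. First the cross-terms c_i = x_i·y_{i+1} − x_{i+1}·y_i:
  -13, 133, 119, 25  ⇒  2A = 264, A = 132.
Then Σ (x_i + x_{i+1})·c_i = 6900, so x̄ = 6900 / (6·132) = 575/66.

575/66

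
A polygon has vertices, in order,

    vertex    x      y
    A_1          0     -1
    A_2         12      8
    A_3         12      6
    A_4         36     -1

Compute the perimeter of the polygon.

|A_1A_2| = √((12)² + (9)²) = √225 = 15
|A_2A_3| = √((0)² + (-2)²) = √4 = 2
|A_3A_4| = √((24)² + (-7)²) = √625 = 25
|A_4A_1| = √((-36)² + (0)²) = √1296 = 36
Perimeter = 15 + 2 + 25 + 36 = 78.

78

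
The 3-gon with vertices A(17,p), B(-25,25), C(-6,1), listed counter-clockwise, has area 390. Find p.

13

The doubled signed area Σ (x_i y_{i+1} − x_{i+1} y_i) is linear in p.
With p=0 it equals 533; the coefficient of p is 19 (from the two edges through A).
So 19·p + 533 = 2·390 = 780 ⇒ p = 13.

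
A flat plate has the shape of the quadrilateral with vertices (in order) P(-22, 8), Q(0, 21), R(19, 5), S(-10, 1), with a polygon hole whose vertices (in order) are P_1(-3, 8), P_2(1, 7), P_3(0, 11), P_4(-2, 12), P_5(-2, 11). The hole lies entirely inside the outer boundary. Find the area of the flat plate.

413.5

Outer boundary:
Apply the surveyor's formula: 2A = Σ (x_i·y_{i+1} − x_{i+1}·y_i), indices taken mod 4.
Σ = (-462) + (-399) + (69) + (-58) = -850
Area = |Σ|/2 = 425.
Hole:
Σ = (-29) + (11) + (22) + (2) + (17) = 23
Area = |Σ|/2 = 11.5.
Net area = 425 − 11.5 = 413.5.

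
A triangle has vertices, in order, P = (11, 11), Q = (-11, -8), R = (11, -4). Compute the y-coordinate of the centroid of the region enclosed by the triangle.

-1/3

Apply Gauss's area formula. First the cross-terms c_i = x_i·y_{i+1} − x_{i+1}·y_i:
  33, 132, 165  ⇒  2A = 330, A = 165.
Then Σ (y_i + y_{i+1})·c_i = -330, so ȳ = -330 / (6·165) = -1/3.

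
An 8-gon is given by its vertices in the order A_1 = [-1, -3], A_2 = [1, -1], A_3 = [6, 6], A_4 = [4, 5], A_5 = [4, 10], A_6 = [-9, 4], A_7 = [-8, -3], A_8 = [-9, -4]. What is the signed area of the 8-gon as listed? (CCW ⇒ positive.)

117.5

Apply the shoelace formula: 2A = Σ (x_i·y_{i+1} − x_{i+1}·y_i), indices taken mod 8.
Σ = (4) + (12) + (6) + (20) + (106) + (59) + (5) + (23) = 235
Signed area = Σ/2 = 117.5 (positive ⇒ counter-clockwise traversal).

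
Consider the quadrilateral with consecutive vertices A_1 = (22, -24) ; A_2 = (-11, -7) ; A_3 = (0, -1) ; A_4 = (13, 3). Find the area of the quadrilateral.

Apply the surveyor's formula: 2A = Σ (x_i·y_{i+1} − x_{i+1}·y_i), indices taken mod 4.
Σ = (-418) + (11) + (13) + (-378) = -772
Area = |Σ|/2 = 386.

386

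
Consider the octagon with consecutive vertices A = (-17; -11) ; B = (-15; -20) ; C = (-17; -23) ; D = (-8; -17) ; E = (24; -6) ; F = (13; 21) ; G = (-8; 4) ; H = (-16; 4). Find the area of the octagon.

Apply the shoelace (surveyor's) formula: 2A = Σ (x_i·y_{i+1} − x_{i+1}·y_i), indices taken mod 8.
Σ = (175) + (5) + (105) + (456) + (582) + (220) + (32) + (244) = 1819
Area = |Σ|/2 = 909.5.

909.5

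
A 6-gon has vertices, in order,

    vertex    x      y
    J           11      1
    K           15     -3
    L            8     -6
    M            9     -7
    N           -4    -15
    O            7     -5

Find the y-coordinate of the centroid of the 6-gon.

-259/46

Apply the shoelace (surveyor's) formula. First the cross-terms c_i = x_i·y_{i+1} − x_{i+1}·y_i:
  -48, -66, -2, -163, 125, 62  ⇒  2A = -92, A = -46.
Then Σ (y_i + y_{i+1})·c_i = 1554, so ȳ = 1554 / (6·(-46)) = -259/46.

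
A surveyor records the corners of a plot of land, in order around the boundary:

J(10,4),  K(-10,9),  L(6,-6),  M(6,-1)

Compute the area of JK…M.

100

J→K: (10)(9) − (-10)(4) = 130
K→L: (-10)(-6) − (6)(9) = 6
L→M: (6)(-1) − (6)(-6) = 30
M→J: (6)(4) − (10)(-1) = 34
Σ = 200
Area = |Σ|/2 = 100.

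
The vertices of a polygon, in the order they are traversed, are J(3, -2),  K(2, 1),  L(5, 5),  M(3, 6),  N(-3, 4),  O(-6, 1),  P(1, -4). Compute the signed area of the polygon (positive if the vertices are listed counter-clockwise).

55.5

Σ = (7) + (5) + (15) + (30) + (21) + (23) + (10) = 111
Signed area = Σ/2 = 55.5 (positive ⇒ counter-clockwise traversal).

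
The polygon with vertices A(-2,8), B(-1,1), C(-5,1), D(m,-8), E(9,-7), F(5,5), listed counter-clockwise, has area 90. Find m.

Write out the shoelace sum; only the two edges meeting at D involve m:
2·Area = [((-5)·(-8) − m·1) + (m·(-7) − 9·(-8))] + 140
       = -8·m + 252 = 180
⇒ m = 9.

9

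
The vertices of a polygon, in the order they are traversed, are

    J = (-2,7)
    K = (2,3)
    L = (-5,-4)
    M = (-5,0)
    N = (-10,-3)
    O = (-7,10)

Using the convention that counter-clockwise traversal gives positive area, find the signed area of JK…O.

-84

Apply the surveyor's formula: 2A = Σ (x_i·y_{i+1} − x_{i+1}·y_i), indices taken mod 6.
Cross-terms: -20, 7, -20, 15, -121, -29  ⇒  Σ = -168
Signed area = Σ/2 = -84 (negative ⇒ clockwise traversal).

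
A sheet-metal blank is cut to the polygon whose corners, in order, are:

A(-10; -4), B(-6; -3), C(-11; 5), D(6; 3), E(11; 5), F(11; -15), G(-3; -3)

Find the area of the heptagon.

Apply the shoelace formula: 2A = Σ (x_i·y_{i+1} − x_{i+1}·y_i), indices taken mod 7.
Σ = (6) + (-63) + (-63) + (-3) + (-220) + (-78) + (-18) = -439
Area = |Σ|/2 = 219.5.

219.5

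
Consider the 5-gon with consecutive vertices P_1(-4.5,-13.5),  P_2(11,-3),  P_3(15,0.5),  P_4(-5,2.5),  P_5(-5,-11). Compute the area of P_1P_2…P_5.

Apply Gauss's area formula: 2A = Σ (x_i·y_{i+1} − x_{i+1}·y_i), indices taken mod 5.
Σ = (162) + (50.5) + (40) + (67.5) + (18) = 338
Area = |Σ|/2 = 169.

169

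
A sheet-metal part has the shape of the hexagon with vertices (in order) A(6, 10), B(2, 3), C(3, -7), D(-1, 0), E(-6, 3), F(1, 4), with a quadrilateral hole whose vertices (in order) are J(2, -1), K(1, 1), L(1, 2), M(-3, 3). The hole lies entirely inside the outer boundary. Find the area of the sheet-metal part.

33

Outer boundary:
Apply the shoelace (surveyor's) formula: 2A = Σ (x_i·y_{i+1} − x_{i+1}·y_i), indices taken mod 6.
A→B: (6)(3) − (2)(10) = -2
B→C: (2)(-7) − (3)(3) = -23
C→D: (3)(0) − (-1)(-7) = -7
D→E: (-1)(3) − (-6)(0) = -3
E→F: (-6)(4) − (1)(3) = -27
F→A: (1)(10) − (6)(4) = -14
Σ = -76
Area = |Σ|/2 = 38.
Hole:
Apply Gauss's area formula: 2A = Σ (x_i·y_{i+1} − x_{i+1}·y_i), indices taken mod 4.
J→K: (2)(1) − (1)(-1) = 3
K→L: (1)(2) − (1)(1) = 1
L→M: (1)(3) − (-3)(2) = 9
M→J: (-3)(-1) − (2)(3) = -3
Σ = 10
Area = |Σ|/2 = 5.
Net area = 38 − 5 = 33.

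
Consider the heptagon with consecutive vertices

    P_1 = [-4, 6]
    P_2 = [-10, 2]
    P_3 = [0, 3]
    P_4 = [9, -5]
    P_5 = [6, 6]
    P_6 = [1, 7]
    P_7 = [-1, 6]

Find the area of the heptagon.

Apply the shoelace formula: 2A = Σ (x_i·y_{i+1} − x_{i+1}·y_i), indices taken mod 7.
Σ = (52) + (-30) + (-27) + (84) + (36) + (13) + (18) = 146
Area = |Σ|/2 = 73.

73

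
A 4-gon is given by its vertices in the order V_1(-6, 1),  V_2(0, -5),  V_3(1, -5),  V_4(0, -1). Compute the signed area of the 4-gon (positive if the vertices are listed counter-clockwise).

V_1→V_2: (-6)(-5) − (0)(1) = 30
V_2→V_3: (0)(-5) − (1)(-5) = 5
V_3→V_4: (1)(-1) − (0)(-5) = -1
V_4→V_1: (0)(1) − (-6)(-1) = -6
Σ = 28
Signed area = Σ/2 = 14 (positive ⇒ counter-clockwise traversal).

14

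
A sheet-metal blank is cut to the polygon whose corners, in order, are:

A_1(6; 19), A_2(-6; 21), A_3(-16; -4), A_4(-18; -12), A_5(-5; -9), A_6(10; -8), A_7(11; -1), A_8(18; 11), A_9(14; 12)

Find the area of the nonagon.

712.5

A_1→A_2: (6)(21) − (-6)(19) = 240
A_2→A_3: (-6)(-4) − (-16)(21) = 360
A_3→A_4: (-16)(-12) − (-18)(-4) = 120
A_4→A_5: (-18)(-9) − (-5)(-12) = 102
A_5→A_6: (-5)(-8) − (10)(-9) = 130
A_6→A_7: (10)(-1) − (11)(-8) = 78
A_7→A_8: (11)(11) − (18)(-1) = 139
A_8→A_9: (18)(12) − (14)(11) = 62
A_9→A_1: (14)(19) − (6)(12) = 194
Σ = 1425
Area = |Σ|/2 = 712.5.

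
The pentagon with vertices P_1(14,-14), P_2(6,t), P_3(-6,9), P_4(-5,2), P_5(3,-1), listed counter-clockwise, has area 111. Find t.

4

The doubled signed area Σ (x_i y_{i+1} − x_{i+1} y_i) is linear in t.
With t=0 it equals 142; the coefficient of t is 20 (from the two edges through P_2).
So 20·t + 142 = 2·111 = 222 ⇒ t = 4.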